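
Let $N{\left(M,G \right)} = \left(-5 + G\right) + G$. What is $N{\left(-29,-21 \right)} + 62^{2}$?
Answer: $3797$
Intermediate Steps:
$N{\left(M,G \right)} = -5 + 2 G$
$N{\left(-29,-21 \right)} + 62^{2} = \left(-5 + 2 \left(-21\right)\right) + 62^{2} = \left(-5 - 42\right) + 3844 = -47 + 3844 = 3797$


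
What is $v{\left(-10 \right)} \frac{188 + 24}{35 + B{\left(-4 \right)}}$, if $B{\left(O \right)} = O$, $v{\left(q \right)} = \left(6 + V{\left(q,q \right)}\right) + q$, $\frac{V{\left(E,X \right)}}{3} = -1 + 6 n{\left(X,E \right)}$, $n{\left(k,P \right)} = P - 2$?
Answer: $- \frac{47276}{31} \approx -1525.0$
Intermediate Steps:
$n{\left(k,P \right)} = -2 + P$
$V{\left(E,X \right)} = -39 + 18 E$ ($V{\left(E,X \right)} = 3 \left(-1 + 6 \left(-2 + E\right)\right) = 3 \left(-1 + \left(-12 + 6 E\right)\right) = 3 \left(-13 + 6 E\right) = -39 + 18 E$)
$v{\left(q \right)} = -33 + 19 q$ ($v{\left(q \right)} = \left(6 + \left(-39 + 18 q\right)\right) + q = \left(-33 + 18 q\right) + q = -33 + 19 q$)
$v{\left(-10 \right)} \frac{188 + 24}{35 + B{\left(-4 \right)}} = \left(-33 + 19 \left(-10\right)\right) \frac{188 + 24}{35 - 4} = \left(-33 - 190\right) \frac{212}{31} = - 223 \cdot 212 \cdot \frac{1}{31} = \left(-223\right) \frac{212}{31} = - \frac{47276}{31}$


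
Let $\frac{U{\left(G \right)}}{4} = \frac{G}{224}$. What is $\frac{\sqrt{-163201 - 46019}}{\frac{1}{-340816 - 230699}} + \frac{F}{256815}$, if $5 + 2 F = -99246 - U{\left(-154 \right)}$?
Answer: $- \frac{132331}{684840} - 1143030 i \sqrt{52305} \approx -0.19323 - 2.6141 \cdot 10^{8} i$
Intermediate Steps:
$U{\left(G \right)} = \frac{G}{56}$ ($U{\left(G \right)} = 4 \frac{G}{224} = \frac{G}{56}$)
$F = - \frac{396993}{8}$ ($F = - \frac{5}{2} + \frac{-99246 - \frac{1}{56} \left(-154\right)}{2} = - \frac{5}{2} + \frac{-99246 - - \frac{11}{4}}{2} = - \frac{5}{2} + \frac{-99246 + \frac{11}{4}}{2} = - \frac{5}{2} + \frac{1}{2} \left(- \frac{396973}{4}\right) = - \frac{5}{2} - \frac{396973}{8} = - \frac{396993}{8} \approx -49624.0$)
$\frac{\sqrt{-163201 - 46019}}{\frac{1}{-340816 - 230699}} + \frac{F}{256815} = \frac{\sqrt{-163201 - 46019}}{\frac{1}{-340816 - 230699}} - \frac{396993}{8 \cdot 256815} = \frac{\sqrt{-209220}}{\frac{1}{-571515}} - \frac{132331}{684840} = \frac{2 i \sqrt{52305}}{- \frac{1}{571515}} - \frac{132331}{684840} = 2 i \sqrt{52305} \left(-571515\right) - \frac{132331}{684840} = - 1143030 i \sqrt{52305} - \frac{132331}{684840} = - \frac{132331}{684840} - 1143030 i \sqrt{52305}$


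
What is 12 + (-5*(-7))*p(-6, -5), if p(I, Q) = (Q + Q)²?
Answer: 3512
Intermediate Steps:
p(I, Q) = 4*Q² (p(I, Q) = (2*Q)² = 4*Q²)
12 + (-5*(-7))*p(-6, -5) = 12 + (-5*(-7))*(4*(-5)²) = 12 + 35*(4*25) = 12 + 35*100 = 12 + 3500 = 3512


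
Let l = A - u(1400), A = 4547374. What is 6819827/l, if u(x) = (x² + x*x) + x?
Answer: 6819827/625974 ≈ 10.895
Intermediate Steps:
u(x) = x + 2*x² (u(x) = (x² + x²) + x = 2*x² + x = x + 2*x²)
l = 625974 (l = 4547374 - 1400*(1 + 2*1400) = 4547374 - 1400*(1 + 2800) = 4547374 - 1400*2801 = 4547374 - 1*3921400 = 4547374 - 3921400 = 625974)
6819827/l = 6819827/625974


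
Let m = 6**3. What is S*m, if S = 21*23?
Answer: 104328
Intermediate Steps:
S = 483
m = 216
S*m = 483*216 = 104328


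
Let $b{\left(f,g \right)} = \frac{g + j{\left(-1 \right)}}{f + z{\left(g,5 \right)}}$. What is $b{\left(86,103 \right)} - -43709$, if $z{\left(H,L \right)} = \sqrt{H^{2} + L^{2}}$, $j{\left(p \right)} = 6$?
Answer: $\frac{70760184}{1619} + \frac{109 \sqrt{10634}}{3238} \approx 43710.0$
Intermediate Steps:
$b{\left(f,g \right)} = \frac{6 + g}{f + \sqrt{25 + g^{2}}}$ ($b{\left(f,g \right)} = \frac{g + 6}{f + \sqrt{g^{2} + 5^{2}}} = \frac{6 + g}{f + \sqrt{g^{2} + 25}} = \frac{6 + g}{f + \sqrt{25 + g^{2}}}$)
$b{\left(86,103 \right)} - -43709 = \frac{6 + 103}{86 + \sqrt{25 + 103^{2}}} - -43709 = \frac{1}{86 + \sqrt{25 + 10609}} \cdot 109 + 43709 = \frac{1}{86 + \sqrt{10634}} \cdot 109 + 43709 = \frac{109}{86 + \sqrt{10634}} + 43709 = 43709 + \frac{109}{86 + \sqrt{10634}}$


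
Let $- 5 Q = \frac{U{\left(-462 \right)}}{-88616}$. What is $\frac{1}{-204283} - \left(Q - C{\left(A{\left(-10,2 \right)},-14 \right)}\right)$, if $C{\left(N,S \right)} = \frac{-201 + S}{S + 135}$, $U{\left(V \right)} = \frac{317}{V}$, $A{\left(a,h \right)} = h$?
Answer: $- \frac{74303668682449}{41817334777680} \approx -1.7769$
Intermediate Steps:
$C{\left(N,S \right)} = \frac{-201 + S}{135 + S}$
$Q = - \frac{317}{204702960}$ ($Q = - \frac{\frac{317}{-462} \frac{1}{-88616}}{5} = - \frac{317 \left(- \frac{1}{462}\right) \left(- \frac{1}{88616}\right)}{5} = - \frac{\left(- \frac{317}{462}\right) \left(- \frac{1}{88616}\right)}{5} = \left(- \frac{1}{5}\right) \frac{317}{40940592} = - \frac{317}{204702960} \approx -1.5486 \cdot 10^{-6}$)
$\frac{1}{-204283} - \left(Q - C{\left(A{\left(-10,2 \right)},-14 \right)}\right) = \frac{1}{-204283} - \left(- \frac{317}{204702960} - \frac{-201 - 14}{135 - 14}\right) = - \frac{1}{204283} - \left(- \frac{317}{204702960} - \frac{1}{121} \left(-215\right)\right) = - \frac{1}{204283} - \left(- \frac{317}{204702960} - - \frac{215}{121}\right) = - \frac{1}{204283} - \left(- \frac{317}{204702960} + \frac{215}{121}\right) = - \frac{1}{204283} - \frac{363728083}{204702960} = - \frac{74303668682449}{41817334777680}$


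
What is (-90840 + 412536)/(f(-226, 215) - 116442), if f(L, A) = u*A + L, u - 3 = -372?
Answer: -321696/196003 ≈ -1.6413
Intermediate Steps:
u = -369 (u = 3 - 372 = -369)
f(L, A) = L - 369*A (f(L, A) = -369*A + L = L - 369*A)
(-90840 + 412536)/(f(-226, 215) - 116442) = (-90840 + 412536)/((-226 - 369*215) - 116442) = 321696/((-226 - 79335) - 116442) = 321696/(-79561 - 116442) = 321696/(-196003) = 321696*(-1/196003) = -321696/196003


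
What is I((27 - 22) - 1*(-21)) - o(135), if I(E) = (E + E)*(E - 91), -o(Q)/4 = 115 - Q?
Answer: -3460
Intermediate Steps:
o(Q) = -460 + 4*Q (o(Q) = -4*(115 - Q) = -460 + 4*Q)
I(E) = 2*E*(-91 + E) (I(E) = (2*E)*(-91 + E) = 2*E*(-91 + E))
I((27 - 22) - 1*(-21)) - o(135) = 2*((27 - 22) - 1*(-21))*(-91 + ((27 - 22) - 1*(-21))) - (-460 + 4*135) = 2*(5 + 21)*(-91 + (5 + 21)) - (-460 + 540) = 2*26*(-91 + 26) - 1*80 = 2*26*(-65) - 80 = -3380 - 80 = -3460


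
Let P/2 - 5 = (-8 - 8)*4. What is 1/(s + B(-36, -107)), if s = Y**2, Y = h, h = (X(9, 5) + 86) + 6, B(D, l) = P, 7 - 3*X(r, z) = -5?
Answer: 1/9098 ≈ 0.00010991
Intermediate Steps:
P = -118 (P = 10 + 2*((-8 - 8)*4) = 10 + 2*(-16*4) = 10 + 2*(-64) = 10 - 128 = -118)
X(r, z) = 4 (X(r, z) = 7/3 - 1/3*(-5) = 7/3 + 5/3 = 4)
B(D, l) = -118
h = 96 (h = (4 + 86) + 6 = 90 + 6 = 96)
Y = 96
s = 9216 (s = 96**2 = 9216)
1/(s + B(-36, -107)) = 1/(9216 - 118) = 1/9098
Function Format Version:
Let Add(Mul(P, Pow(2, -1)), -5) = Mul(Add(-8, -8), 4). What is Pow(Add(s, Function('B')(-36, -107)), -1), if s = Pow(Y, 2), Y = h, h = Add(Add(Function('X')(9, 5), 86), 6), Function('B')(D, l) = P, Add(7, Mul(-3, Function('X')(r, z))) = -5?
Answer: Rational(1, 9098) ≈ 0.00010991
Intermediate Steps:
P = -118 (P = Add(10, Mul(2, Mul(Add(-8, -8), 4))) = Add(10, Mul(2, Mul(-16, 4))) = Add(10, Mul(2, -64)) = Add(10, -128) = -118)
Function('X')(r, z) = 4 (Function('X')(r, z) = Add(Rational(7, 3), Mul(Rational(-1, 3), -5)) = Add(Rational(7, 3), Rational(5, 3)) = 4)
Function('B')(D, l) = -118
h = 96 (h = Add(Add(4, 86), 6) = Add(90, 6) = 96)
Y = 96
s = 9216 (s = Pow(96, 2) = 9216)
Pow(Add(s, Function('B')(-36, -107)), -1) = Pow(Add(9216, -118), -1) = Pow(9098, -1) = Rational(1, 9098)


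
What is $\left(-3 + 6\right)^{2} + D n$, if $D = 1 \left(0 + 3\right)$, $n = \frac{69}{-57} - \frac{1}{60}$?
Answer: $\frac{2021}{380} \approx 5.3184$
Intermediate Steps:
$n = - \frac{1399}{1140}$ ($n = 69 \left(- \frac{1}{57}\right) - \frac{1}{60} = - \frac{23}{19} - \frac{1}{60} = - \frac{1399}{1140} \approx -1.2272$)
$D = 3$ ($D = 1 \cdot 3 = 3$)
$\left(-3 + 6\right)^{2} + D n = \left(-3 + 6\right)^{2} + 3 \left(- \frac{1399}{1140}\right) = 3^{2} - \frac{1399}{380} = 9 - \frac{1399}{380} = \frac{2021}{380}$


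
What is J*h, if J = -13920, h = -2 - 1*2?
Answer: 55680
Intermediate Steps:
h = -4 (h = -2 - 2 = -4)
J*h = -13920*(-4) = 55680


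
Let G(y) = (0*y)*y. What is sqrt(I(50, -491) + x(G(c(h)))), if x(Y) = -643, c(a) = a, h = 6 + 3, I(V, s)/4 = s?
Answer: I*sqrt(2607) ≈ 51.059*I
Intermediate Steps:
I(V, s) = 4*s
h = 9
G(y) = 0 (G(y) = 0*y = 0)
sqrt(I(50, -491) + x(G(c(h)))) = sqrt(4*(-491) - 643) = sqrt(-1964 - 643) = sqrt(-2607) = I*sqrt(2607)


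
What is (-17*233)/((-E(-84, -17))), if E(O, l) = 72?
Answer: 3961/72 ≈ 55.014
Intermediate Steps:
(-17*233)/((-E(-84, -17))) = (-17*233)/((-1*72)) = -3961/(-72) = -3961*(-1/72) = 3961/72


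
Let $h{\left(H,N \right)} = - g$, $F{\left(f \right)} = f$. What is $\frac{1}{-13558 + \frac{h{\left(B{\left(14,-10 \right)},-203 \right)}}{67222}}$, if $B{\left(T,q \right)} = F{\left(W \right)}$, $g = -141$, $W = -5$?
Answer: $- \frac{67222}{911395735} \approx -7.3757 \cdot 10^{-5}$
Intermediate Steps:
$B{\left(T,q \right)} = -5$
$h{\left(H,N \right)} = 141$ ($h{\left(H,N \right)} = \left(-1\right) \left(-141\right) = 141$)
$\frac{1}{-13558 + \frac{h{\left(B{\left(14,-10 \right)},-203 \right)}}{67222}} = \frac{1}{-13558 + \frac{141}{67222}} = \frac{1}{- \frac{911395735}{67222}} = - \frac{67222}{911395735}$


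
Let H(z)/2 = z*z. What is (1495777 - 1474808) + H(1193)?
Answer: 2867467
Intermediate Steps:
H(z) = 2*z**2 (H(z) = 2*(z*z) = 2*z**2)
(1495777 - 1474808) + H(1193) = (1495777 - 1474808) + 2*1193**2 = 20969 + 2*1423249 = 20969 + 2846498 = 2867467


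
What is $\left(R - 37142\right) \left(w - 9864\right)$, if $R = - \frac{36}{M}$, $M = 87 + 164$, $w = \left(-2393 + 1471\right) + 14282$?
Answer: $- \frac{32592082288}{251} \approx -1.2985 \cdot 10^{8}$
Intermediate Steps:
$w = 13360$ ($w = -922 + 14282 = 13360$)
$M = 251$
$R = - \frac{36}{251} \approx -0.14343$
$\left(R - 37142\right) \left(w - 9864\right) = \left(- \frac{36}{251} - 37142\right) \left(13360 - 9864\right) = \left(- \frac{9322678}{251}\right) 3496 = - \frac{32592082288}{251}$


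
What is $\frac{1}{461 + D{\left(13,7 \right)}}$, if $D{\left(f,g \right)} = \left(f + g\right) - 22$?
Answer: $\frac{1}{459} \approx 0.0021787$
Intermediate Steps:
$D{\left(f,g \right)} = -22 + f + g$
$\frac{1}{461 + D{\left(13,7 \right)}} = \frac{1}{461 + \left(-22 + 13 + 7\right)} = \frac{1}{461 - 2} = \frac{1}{459}$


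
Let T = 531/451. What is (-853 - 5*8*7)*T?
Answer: -54693/41 ≈ -1334.0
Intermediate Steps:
T = 531/451 (T = 531*(1/451) = 531/451 ≈ 1.1774)
(-853 - 5*8*7)*T = (-853 - 5*8*7)*(531/451) = (-853 - 40*7)*(531/451) = (-853 - 280)*(531/451) = -1133*531/451 = -54693/41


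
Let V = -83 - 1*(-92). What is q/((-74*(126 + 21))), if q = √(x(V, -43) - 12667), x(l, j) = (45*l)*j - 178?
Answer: -I*√7565/5439 ≈ -0.015991*I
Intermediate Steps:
V = 9 (V = -83 + 92 = 9)
x(l, j) = -178 + 45*j*l (x(l, j) = 45*j*l - 178 = -178 + 45*j*l)
q = 2*I*√7565 (q = √((-178 + 45*(-43)*9) - 12667) = √((-178 - 17415) - 12667) = √(-17593 - 12667) = √(-30260) = 2*I*√7565 ≈ 173.95*I)
q/((-74*(126 + 21))) = (2*I*√7565)/((-74*(126 + 21))) = (2*I*√7565)/((-74*147)) = (2*I*√7565)/(-10878) = (2*I*√7565)*(-1/10878) = -I*√7565/5439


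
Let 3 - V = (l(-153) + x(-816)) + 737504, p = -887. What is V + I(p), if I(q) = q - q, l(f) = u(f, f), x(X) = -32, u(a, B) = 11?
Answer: -737480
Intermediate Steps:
l(f) = 11
I(q) = 0
V = -737480 (V = 3 - ((11 - 32) + 737504) = 3 - (-21 + 737504) = 3 - 1*737483 = 3 - 737483 = -737480)
V + I(p) = -737480 + 0 = -737480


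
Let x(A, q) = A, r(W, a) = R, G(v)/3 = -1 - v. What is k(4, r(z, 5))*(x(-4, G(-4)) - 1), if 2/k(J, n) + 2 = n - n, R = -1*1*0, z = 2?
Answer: 5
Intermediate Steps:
G(v) = -3 - 3*v (G(v) = 3*(-1 - v) = -3 - 3*v)
R = 0 (R = -1*0 = 0)
r(W, a) = 0
k(J, n) = -1 (k(J, n) = 2/(-2 + (n - n)) = 2/(-2 + 0) = 2/(-2) = 2*(-1/2) = -1)
k(4, r(z, 5))*(x(-4, G(-4)) - 1) = -(-4 - 1) = -1*(-5) = 5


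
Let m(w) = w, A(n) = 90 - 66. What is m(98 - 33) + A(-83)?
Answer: 89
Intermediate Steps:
A(n) = 24
m(98 - 33) + A(-83) = (98 - 33) + 24 = 65 + 24 = 89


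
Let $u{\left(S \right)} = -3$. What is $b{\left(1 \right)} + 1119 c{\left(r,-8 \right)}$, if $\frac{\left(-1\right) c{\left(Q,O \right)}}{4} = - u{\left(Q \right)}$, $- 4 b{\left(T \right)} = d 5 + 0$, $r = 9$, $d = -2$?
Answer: $- \frac{26851}{2} \approx -13426.0$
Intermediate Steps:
$b{\left(T \right)} = \frac{5}{2}$ ($b{\left(T \right)} = - \frac{\left(-2\right) 5 + 0}{4} = - \frac{-10 + 0}{4} = \left(- \frac{1}{4}\right) \left(-10\right) = \frac{5}{2}$)
$c{\left(Q,O \right)} = -12$ ($c{\left(Q,O \right)} = - 4 \left(\left(-1\right) \left(-3\right)\right) = \left(-4\right) 3 = -12$)
$b{\left(1 \right)} + 1119 c{\left(r,-8 \right)} = \frac{5}{2} + 1119 \left(-12\right) = \frac{5}{2} - 13428 = - \frac{26851}{2}$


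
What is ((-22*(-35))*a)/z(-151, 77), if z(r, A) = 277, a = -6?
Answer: -4620/277 ≈ -16.679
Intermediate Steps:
((-22*(-35))*a)/z(-151, 77) = (-22*(-35)*(-6))/277 = (770*(-6))*(1/277) = -4620*1/277 = -4620/277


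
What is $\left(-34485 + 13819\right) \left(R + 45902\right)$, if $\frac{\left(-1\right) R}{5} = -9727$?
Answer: $-1953701642$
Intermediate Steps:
$R = 48635$ ($R = \left(-5\right) \left(-9727\right) = 48635$)
$\left(-34485 + 13819\right) \left(R + 45902\right) = \left(-34485 + 13819\right) \left(48635 + 45902\right) = \left(-20666\right) 94537 = -1953701642$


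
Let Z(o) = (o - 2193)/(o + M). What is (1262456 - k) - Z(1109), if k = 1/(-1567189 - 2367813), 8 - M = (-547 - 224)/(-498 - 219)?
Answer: 662467127136092365/524744321706 ≈ 1.2625e+6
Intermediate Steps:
M = 1655/239 (M = 8 - (-547 - 224)/(-498 - 219) = 8 - (-771)/(-717) = 8 - (-771)*(-1)/717 = 8 - 1*257/239 = 8 - 257/239 = 1655/239 ≈ 6.9247)
Z(o) = (-2193 + o)/(1655/239 + o) (Z(o) = (o - 2193)/(o + 1655/239) = (-2193 + o)/(1655/239 + o))
k = -1/3935002 (k = 1/(-3935002) = -1/3935002 ≈ -2.5413e-7)
(1262456 - k) - Z(1109) = (1262456 - 1*(-1/3935002)) - 239*(-2193 + 1109)/(1655 + 239*1109) = (1262456 + 1/3935002) - 239*(-1084)/(1655 + 265051) = 4967766884913/3935002 - 239*(-1084)/266706 = 4967766884913/3935002 - 1*(-129538/133353) = 4967766884913/3935002 + 129538/133353 = 662467127136092365/524744321706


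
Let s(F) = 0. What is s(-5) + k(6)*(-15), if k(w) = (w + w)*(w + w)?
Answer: -2160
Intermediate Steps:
k(w) = 4*w**2 (k(w) = (2*w)*(2*w) = 4*w**2)
s(-5) + k(6)*(-15) = 0 + (4*6**2)*(-15) = 0 + (4*36)*(-15) = 0 + 144*(-15) = 0 - 2160 = -2160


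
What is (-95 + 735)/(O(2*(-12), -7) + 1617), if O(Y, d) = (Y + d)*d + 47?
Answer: 640/1881 ≈ 0.34024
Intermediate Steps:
O(Y, d) = 47 + d*(Y + d) (O(Y, d) = d*(Y + d) + 47 = 47 + d*(Y + d))
(-95 + 735)/(O(2*(-12), -7) + 1617) = (-95 + 735)/((47 + (-7)**2 + (2*(-12))*(-7)) + 1617) = 640/((47 + 49 - 24*(-7)) + 1617) = 640/((47 + 49 + 168) + 1617) = 640/(264 + 1617) = 640/1881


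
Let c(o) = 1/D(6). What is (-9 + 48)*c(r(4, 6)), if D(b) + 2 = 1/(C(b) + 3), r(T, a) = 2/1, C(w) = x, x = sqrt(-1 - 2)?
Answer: 39*(-sqrt(3) + 3*I)/(-5*I + 2*sqrt(3)) ≈ -22.135 + 1.8257*I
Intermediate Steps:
x = I*sqrt(3) (x = sqrt(-3) = I*sqrt(3) ≈ 1.732*I)
C(w) = I*sqrt(3)
r(T, a) = 2 (r(T, a) = 2*1 = 2)
D(b) = -2 + 1/(3 + I*sqrt(3)) (D(b) = -2 + 1/(I*sqrt(3) + 3) = -2 + 1/(3 + I*sqrt(3)))
c(o) = (sqrt(3) - 3*I)/(-2*sqrt(3) + 5*I) (c(o) = 1/((-2*sqrt(3) + 5*I)/(sqrt(3) - 3*I)) = (sqrt(3) - 3*I)/(-2*sqrt(3) + 5*I))
(-9 + 48)*c(r(4, 6)) = (-9 + 48)*((-sqrt(3) + 3*I)/(-5*I + 2*sqrt(3))) = 39*((-sqrt(3) + 3*I)/(-5*I + 2*sqrt(3))) = 39*(-sqrt(3) + 3*I)/(-5*I + 2*sqrt(3))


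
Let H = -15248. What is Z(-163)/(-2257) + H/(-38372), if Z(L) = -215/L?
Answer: 1400337997/3529178363 ≈ 0.39679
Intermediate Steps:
Z(-163)/(-2257) + H/(-38372) = -215/(-163)/(-2257) - 15248/(-38372) = -215*(-1/163)*(-1/2257) - 15248*(-1/38372) = (215/163)*(-1/2257) + 3812/9593 = -215/367891 + 3812/9593 = 1400337997/3529178363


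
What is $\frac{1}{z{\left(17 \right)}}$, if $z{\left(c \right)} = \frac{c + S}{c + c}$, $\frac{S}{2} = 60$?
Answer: $\frac{34}{137} \approx 0.24818$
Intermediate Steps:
$S = 120$ ($S = 2 \cdot 60 = 120$)
$z{\left(c \right)} = \frac{120 + c}{2 c}$ ($z{\left(c \right)} = \frac{c + 120}{c + c} = \frac{120 + c}{2 c}$)
$\frac{1}{z{\left(17 \right)}} = \frac{1}{\frac{1}{2} \cdot \frac{1}{17} \left(120 + 17\right)} = \frac{1}{\frac{1}{2} \cdot \frac{1}{17} \cdot 137} = \frac{1}{\frac{137}{34}} = \frac{34}{137}$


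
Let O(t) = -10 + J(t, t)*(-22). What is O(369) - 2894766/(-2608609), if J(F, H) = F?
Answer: -21199879186/2608609 ≈ -8126.9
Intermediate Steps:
O(t) = -10 - 22*t (O(t) = -10 + t*(-22) = -10 - 22*t)
O(369) - 2894766/(-2608609) = (-10 - 22*369) - 2894766/(-2608609) = (-10 - 8118) - 2894766*(-1)/2608609 = -8128 - 1*(-2894766/2608609) = -8128 + 2894766/2608609 = -21199879186/2608609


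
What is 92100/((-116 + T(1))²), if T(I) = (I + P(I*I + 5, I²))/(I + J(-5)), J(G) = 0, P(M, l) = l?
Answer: 7675/1083 ≈ 7.0868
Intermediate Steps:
T(I) = (I + I²)/I (T(I) = (I + I²)/(I + 0) = (I + I²)/I)
92100/((-116 + T(1))²) = 92100/((-116 + (1 + 1))²) = 92100/((-116 + 2)²) = 92100/((-114)²) = 92100/12996 = 92100*(1/12996) = 7675/1083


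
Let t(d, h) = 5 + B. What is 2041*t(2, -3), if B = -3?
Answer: 4082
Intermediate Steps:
t(d, h) = 2 (t(d, h) = 5 - 3 = 2)
2041*t(2, -3) = 2041*2 = 4082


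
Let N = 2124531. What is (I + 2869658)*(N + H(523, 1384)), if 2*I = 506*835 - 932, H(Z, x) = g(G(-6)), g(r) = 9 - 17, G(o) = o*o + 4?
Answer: 6544480501781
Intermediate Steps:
G(o) = 4 + o² (G(o) = o² + 4 = 4 + o²)
g(r) = -8
H(Z, x) = -8
I = 210789 (I = (506*835 - 932)/2 = (422510 - 932)/2 = (½)*421578 = 210789)
(I + 2869658)*(N + H(523, 1384)) = (210789 + 2869658)*(2124531 - 8) = 3080447*2124523 = 6544480501781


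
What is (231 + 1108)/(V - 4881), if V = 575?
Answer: -1339/4306 ≈ -0.31096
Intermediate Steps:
(231 + 1108)/(V - 4881) = (231 + 1108)/(575 - 4881) = 1339/(-4306) = 1339*(-1/4306) = -1339/4306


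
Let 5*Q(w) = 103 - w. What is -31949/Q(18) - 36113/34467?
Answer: -1101800104/585939 ≈ -1880.4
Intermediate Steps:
Q(w) = 103/5 - w/5 (Q(w) = (103 - w)/5 = 103/5 - w/5)
-31949/Q(18) - 36113/34467 = -31949/(103/5 - ⅕*18) - 36113/34467 = -31949/(103/5 - 18/5) - 36113*1/34467 = -31949/17 - 36113/34467 = -1101800104/585939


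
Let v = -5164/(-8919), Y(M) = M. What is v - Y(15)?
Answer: -128621/8919 ≈ -14.421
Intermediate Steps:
v = 5164/8919 (v = -5164*(-1/8919) = 5164/8919 ≈ 0.57899)
v - Y(15) = 5164/8919 - 1*15 = 5164/8919 - 15 = -128621/8919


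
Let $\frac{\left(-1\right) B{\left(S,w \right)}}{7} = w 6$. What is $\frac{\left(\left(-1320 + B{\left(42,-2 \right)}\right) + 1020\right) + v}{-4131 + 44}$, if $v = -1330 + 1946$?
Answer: $- \frac{400}{4087} \approx -0.097871$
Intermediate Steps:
$B{\left(S,w \right)} = - 42 w$ ($B{\left(S,w \right)} = - 7 w 6 = - 7 \cdot 6 w = - 42 w$)
$v = 616$
$\frac{\left(\left(-1320 + B{\left(42,-2 \right)}\right) + 1020\right) + v}{-4131 + 44} = \frac{\left(\left(-1320 - -84\right) + 1020\right) + 616}{-4131 + 44} = \frac{\left(\left(-1320 + 84\right) + 1020\right) + 616}{-4087} = \left(\left(-1236 + 1020\right) + 616\right) \left(- \frac{1}{4087}\right) = \left(-216 + 616\right) \left(- \frac{1}{4087}\right) = 400 \left(- \frac{1}{4087}\right) = - \frac{400}{4087}$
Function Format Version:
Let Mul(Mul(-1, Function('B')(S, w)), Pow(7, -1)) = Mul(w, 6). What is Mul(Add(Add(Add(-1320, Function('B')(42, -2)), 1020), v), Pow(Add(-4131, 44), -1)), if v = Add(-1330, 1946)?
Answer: Rational(-400, 4087) ≈ -0.097871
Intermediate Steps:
Function('B')(S, w) = Mul(-42, w) (Function('B')(S, w) = Mul(-7, Mul(w, 6)) = Mul(-7, Mul(6, w)) = Mul(-42, w))
v = 616
Mul(Add(Add(Add(-1320, Function('B')(42, -2)), 1020), v), Pow(Add(-4131, 44), -1)) = Mul(Add(Add(Add(-1320, Mul(-42, -2)), 1020), 616), Pow(Add(-4131, 44), -1)) = Mul(Add(Add(Add(-1320, 84), 1020), 616), Pow(-4087, -1)) = Mul(Add(Add(-1236, 1020), 616), Rational(-1, 4087)) = Mul(Add(-216, 616), Rational(-1, 4087)) = Mul(400, Rational(-1, 4087)) = Rational(-400, 4087)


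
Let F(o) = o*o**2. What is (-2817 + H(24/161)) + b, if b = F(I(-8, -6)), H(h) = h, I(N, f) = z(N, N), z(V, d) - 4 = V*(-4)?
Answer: 7058103/161 ≈ 43839.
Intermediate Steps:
z(V, d) = 4 - 4*V (z(V, d) = 4 + V*(-4) = 4 - 4*V)
I(N, f) = 4 - 4*N
F(o) = o**3
b = 46656 (b = (4 - 4*(-8))**3 = (4 + 32)**3 = 36**3 = 46656)
(-2817 + H(24/161)) + b = (-2817 + 24/161) + 46656 = -453513/161 + 46656 = 7058103/161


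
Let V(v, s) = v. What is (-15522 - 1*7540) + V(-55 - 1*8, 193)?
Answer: -23125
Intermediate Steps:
(-15522 - 1*7540) + V(-55 - 1*8, 193) = (-15522 - 1*7540) + (-55 - 1*8) = (-15522 - 7540) + (-55 - 8) = -23062 - 63 = -23125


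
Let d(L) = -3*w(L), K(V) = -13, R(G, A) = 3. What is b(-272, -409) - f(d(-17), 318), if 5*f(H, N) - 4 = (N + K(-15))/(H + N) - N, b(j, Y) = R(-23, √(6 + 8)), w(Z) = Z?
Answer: 121096/1845 ≈ 65.635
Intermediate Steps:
b(j, Y) = 3
d(L) = -3*L
f(H, N) = ⅘ - N/5 + (-13 + N)/(5*(H + N)) (f(H, N) = ⅘ + ((N - 13)/(H + N) - N)/5 = ⅘ + ((-13 + N)/(H + N) - N)/5 = ⅘ + (-N + (-13 + N)/(H + N))/5 = ⅘ + (-N/5 + (-13 + N)/(5*(H + N))) = ⅘ - N/5 + (-13 + N)/(5*(H + N)))
b(-272, -409) - f(d(-17), 318) = 3 - (-13 - 1*318² + 4*(-3*(-17)) + 5*318 - 1*(-3*(-17))*318)/(5*(-3*(-17) + 318)) = 3 - (-13 - 1*101124 + 4*51 + 1590 - 1*51*318)/(5*(51 + 318)) = 3 - (-13 - 101124 + 204 + 1590 - 16218)/(5*369) = 3 - (-115561)/(5*369) = 3 - 1*(-115561/1845) = 3 + 115561/1845 = 121096/1845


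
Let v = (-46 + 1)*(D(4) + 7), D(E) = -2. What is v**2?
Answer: 50625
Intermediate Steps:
v = -225 (v = (-46 + 1)*(-2 + 7) = -45*5 = -225)
v**2 = (-225)**2 = 50625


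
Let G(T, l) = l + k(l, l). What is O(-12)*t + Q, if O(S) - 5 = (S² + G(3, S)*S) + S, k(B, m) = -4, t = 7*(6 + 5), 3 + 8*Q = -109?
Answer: 25319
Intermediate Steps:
Q = -14 (Q = -3/8 + (⅛)*(-109) = -3/8 - 109/8 = -14)
t = 77 (t = 7*11 = 77)
G(T, l) = -4 + l (G(T, l) = l - 4 = -4 + l)
O(S) = 5 + S + S² + S*(-4 + S) (O(S) = 5 + ((S² + (-4 + S)*S) + S) = 5 + ((S² + S*(-4 + S)) + S) = 5 + (S + S² + S*(-4 + S)) = 5 + S + S² + S*(-4 + S))
O(-12)*t + Q = (5 - 3*(-12) + 2*(-12)²)*77 - 14 = (5 + 36 + 2*144)*77 - 14 = (5 + 36 + 288)*77 - 14 = 329*77 - 14 = 25333 - 14 = 25319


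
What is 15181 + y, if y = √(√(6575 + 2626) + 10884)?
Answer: 15181 + √(10884 + √9201) ≈ 15286.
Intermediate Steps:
y = √(10884 + √9201) (y = √(√9201 + 10884) = √(10884 + √9201) ≈ 104.79)
15181 + y = 15181 + √(10884 + √9201)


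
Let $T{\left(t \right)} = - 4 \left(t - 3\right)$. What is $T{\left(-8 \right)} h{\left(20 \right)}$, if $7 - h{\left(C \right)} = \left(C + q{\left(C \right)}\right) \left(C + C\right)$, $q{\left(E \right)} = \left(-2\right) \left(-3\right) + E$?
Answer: $-80652$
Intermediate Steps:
$q{\left(E \right)} = 6 + E$
$h{\left(C \right)} = 7 - 2 C \left(6 + 2 C\right)$ ($h{\left(C \right)} = 7 - \left(C + \left(6 + C\right)\right) \left(C + C\right) = 7 - \left(6 + 2 C\right) 2 C = 7 - 2 C \left(6 + 2 C\right)$)
$T{\left(t \right)} = 12 - 4 t$ ($T{\left(t \right)} = - 4 \left(-3 + t\right) = 12 - 4 t$)
$T{\left(-8 \right)} h{\left(20 \right)} = \left(12 - -32\right) \left(7 - 240 - 4 \cdot 20^{2}\right) = \left(12 + 32\right) \left(7 - 240 - 1600\right) = 44 \left(7 - 240 - 1600\right) = 44 \left(-1833\right) = -80652$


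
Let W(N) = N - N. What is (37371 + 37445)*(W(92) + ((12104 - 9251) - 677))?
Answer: 162799616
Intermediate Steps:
W(N) = 0
(37371 + 37445)*(W(92) + ((12104 - 9251) - 677)) = (37371 + 37445)*(0 + ((12104 - 9251) - 677)) = 74816*(0 + (2853 - 677)) = 74816*(0 + 2176) = 74816*2176 = 162799616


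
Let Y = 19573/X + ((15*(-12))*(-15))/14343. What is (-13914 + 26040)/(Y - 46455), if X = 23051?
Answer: -2579861067/9883289594 ≈ -0.26103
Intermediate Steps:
Y = 441407/425509 (Y = 19573/23051 + ((15*(-12))*(-15))/14343 = 19573*(1/23051) - 180*(-15)*(1/14343) = 529/623 + 2700*(1/14343) = 529/623 + 900/4781 = 441407/425509 ≈ 1.0374)
(-13914 + 26040)/(Y - 46455) = (-13914 + 26040)/(441407/425509 - 46455) = 12126/(-19766579188/425509) = 12126*(-425509/19766579188) = -2579861067/9883289594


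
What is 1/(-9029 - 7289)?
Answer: -1/16318 ≈ -6.1282e-5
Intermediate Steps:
1/(-9029 - 7289) = 1/(-16318) = -1/16318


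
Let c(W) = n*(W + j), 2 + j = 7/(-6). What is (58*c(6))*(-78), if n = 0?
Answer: 0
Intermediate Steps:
j = -19/6 (j = -2 + 7/(-6) = -2 + 7*(-1/6) = -2 - 7/6 = -19/6 ≈ -3.1667)
c(W) = 0 (c(W) = 0*(W - 19/6) = 0*(-19/6 + W) = 0)
(58*c(6))*(-78) = (58*0)*(-78) = 0*(-78) = 0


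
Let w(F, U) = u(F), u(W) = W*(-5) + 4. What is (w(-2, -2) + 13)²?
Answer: 729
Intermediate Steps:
u(W) = 4 - 5*W (u(W) = -5*W + 4 = 4 - 5*W)
w(F, U) = 4 - 5*F
(w(-2, -2) + 13)² = ((4 - 5*(-2)) + 13)² = ((4 + 10) + 13)² = (14 + 13)² = 27² = 729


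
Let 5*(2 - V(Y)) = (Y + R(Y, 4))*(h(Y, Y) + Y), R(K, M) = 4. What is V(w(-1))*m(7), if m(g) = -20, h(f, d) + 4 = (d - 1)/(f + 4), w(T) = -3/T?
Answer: -60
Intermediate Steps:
h(f, d) = -4 + (-1 + d)/(4 + f) (h(f, d) = -4 + (d - 1)/(f + 4) = -4 + (-1 + d)/(4 + f))
V(Y) = 2 - (4 + Y)*(Y + (-17 - 3*Y)/(4 + Y))/5 (V(Y) = 2 - (Y + 4)*((-17 + Y - 4*Y)/(4 + Y) + Y)/5 = 2 - (4 + Y)*((-17 - 3*Y)/(4 + Y) + Y)/5 = 2 - (4 + Y)*(Y + (-17 - 3*Y)/(4 + Y))/5)
V(w(-1))*m(7) = (27/5 - (-3)/(5*(-1)) - (-3/(-1))²/5)*(-20) = (27/5 - (-3)*(-1)/5 - (-3*(-1))²/5)*(-20) = (27/5 - ⅕*3 - ⅕*3²)*(-20) = (27/5 - ⅗ - ⅕*9)*(-20) = (27/5 - ⅗ - 9/5)*(-20) = 3*(-20) = -60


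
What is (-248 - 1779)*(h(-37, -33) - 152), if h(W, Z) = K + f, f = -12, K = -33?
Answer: 399319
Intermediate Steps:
h(W, Z) = -45 (h(W, Z) = -33 - 12 = -45)
(-248 - 1779)*(h(-37, -33) - 152) = (-248 - 1779)*(-45 - 152) = -2027*(-197) = 399319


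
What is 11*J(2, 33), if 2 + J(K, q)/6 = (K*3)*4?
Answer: 1452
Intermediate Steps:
J(K, q) = -12 + 72*K (J(K, q) = -12 + 6*((K*3)*4) = -12 + 6*((3*K)*4) = -12 + 6*(12*K) = -12 + 72*K)
11*J(2, 33) = 11*(-12 + 72*2) = 11*(-12 + 144) = 11*132 = 1452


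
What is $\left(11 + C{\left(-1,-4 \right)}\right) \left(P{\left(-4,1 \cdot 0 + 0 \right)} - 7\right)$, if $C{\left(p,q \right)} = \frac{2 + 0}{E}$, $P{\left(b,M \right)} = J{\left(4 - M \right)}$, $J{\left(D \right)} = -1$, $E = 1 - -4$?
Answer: $- \frac{456}{5} \approx -91.2$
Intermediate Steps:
$E = 5$ ($E = 1 + 4 = 5$)
$P{\left(b,M \right)} = -1$
$C{\left(p,q \right)} = \frac{2}{5}$ ($C{\left(p,q \right)} = \frac{2 + 0}{5} = 2 \cdot \frac{1}{5} = \frac{2}{5}$)
$\left(11 + C{\left(-1,-4 \right)}\right) \left(P{\left(-4,1 \cdot 0 + 0 \right)} - 7\right) = \left(11 + \frac{2}{5}\right) \left(-1 - 7\right) = \frac{57}{5} \left(-8\right) = - \frac{456}{5}$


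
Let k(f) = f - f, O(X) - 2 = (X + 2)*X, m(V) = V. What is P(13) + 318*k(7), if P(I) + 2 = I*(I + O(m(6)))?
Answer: 817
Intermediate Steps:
O(X) = 2 + X*(2 + X) (O(X) = 2 + (X + 2)*X = 2 + (2 + X)*X = 2 + X*(2 + X))
k(f) = 0
P(I) = -2 + I*(50 + I) (P(I) = -2 + I*(I + (2 + 6² + 2*6)) = -2 + I*(I + (2 + 36 + 12)) = -2 + I*(I + 50) = -2 + I*(50 + I))
P(13) + 318*k(7) = (-2 + 13² + 50*13) + 318*0 = (-2 + 169 + 650) + 0 = 817 + 0 = 817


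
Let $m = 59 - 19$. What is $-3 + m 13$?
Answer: $517$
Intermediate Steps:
$m = 40$
$-3 + m 13 = -3 + 40 \cdot 13 = -3 + 520 = 517$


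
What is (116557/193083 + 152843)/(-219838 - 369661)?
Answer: -29511501526/113822235417 ≈ -0.25928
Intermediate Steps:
(116557/193083 + 152843)/(-219838 - 369661) = (116557*(1/193083) + 152843)/(-589499) = (116557/193083 + 152843)*(-1/589499) = (29511501526/193083)*(-1/589499) = -29511501526/113822235417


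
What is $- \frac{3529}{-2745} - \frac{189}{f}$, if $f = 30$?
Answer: $- \frac{27529}{5490} \approx -5.0144$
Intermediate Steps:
$- \frac{3529}{-2745} - \frac{189}{f} = - \frac{3529}{-2745} - \frac{189}{30} = \left(-3529\right) \left(- \frac{1}{2745}\right) - \frac{63}{10} = \frac{3529}{2745} - \frac{63}{10} = - \frac{27529}{5490}$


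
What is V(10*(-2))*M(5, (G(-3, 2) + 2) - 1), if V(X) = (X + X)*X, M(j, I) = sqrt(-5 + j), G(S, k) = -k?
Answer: 0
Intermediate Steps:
V(X) = 2*X**2 (V(X) = (2*X)*X = 2*X**2)
V(10*(-2))*M(5, (G(-3, 2) + 2) - 1) = (2*(10*(-2))**2)*sqrt(-5 + 5) = (2*(-20)**2)*sqrt(0) = (2*400)*0 = 800*0 = 0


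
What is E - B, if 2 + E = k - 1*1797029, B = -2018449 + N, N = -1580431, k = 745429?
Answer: 2547278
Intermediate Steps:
B = -3598880 (B = -2018449 - 1580431 = -3598880)
E = -1051602 (E = -2 + (745429 - 1*1797029) = -2 + (745429 - 1797029) = -2 - 1051600 = -1051602)
E - B = -1051602 - 1*(-3598880) = -1051602 + 3598880 = 2547278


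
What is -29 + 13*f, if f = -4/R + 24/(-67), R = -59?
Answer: -129561/3953 ≈ -32.775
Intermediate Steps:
f = -1148/3953 (f = -4/(-59) + 24/(-67) = -4*(-1/59) + 24*(-1/67) = 4/59 - 24/67 = -1148/3953 ≈ -0.29041)
-29 + 13*f = -29 + 13*(-1148/3953) = -29 - 14924/3953 = -129561/3953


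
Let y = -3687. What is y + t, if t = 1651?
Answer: -2036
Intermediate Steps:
y + t = -3687 + 1651 = -2036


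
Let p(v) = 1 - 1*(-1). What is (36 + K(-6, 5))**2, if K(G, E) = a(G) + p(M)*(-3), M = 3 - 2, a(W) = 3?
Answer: 1089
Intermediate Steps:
M = 1
p(v) = 2 (p(v) = 1 + 1 = 2)
K(G, E) = -3 (K(G, E) = 3 + 2*(-3) = 3 - 6 = -3)
(36 + K(-6, 5))**2 = (36 - 3)**2 = 33**2 = 1089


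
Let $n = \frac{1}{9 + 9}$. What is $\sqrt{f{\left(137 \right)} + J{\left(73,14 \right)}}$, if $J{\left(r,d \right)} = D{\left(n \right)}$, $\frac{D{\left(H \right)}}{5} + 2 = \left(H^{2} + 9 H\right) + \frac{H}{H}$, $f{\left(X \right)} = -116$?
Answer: $\frac{i \sqrt{38389}}{18} \approx 10.885 i$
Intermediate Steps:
$n = \frac{1}{18} \approx 0.055556$
$D{\left(H \right)} = -5 + 5 H^{2} + 45 H$ ($D{\left(H \right)} = -10 + 5 \left(\left(H^{2} + 9 H\right) + \frac{H}{H}\right) = -10 + 5 \left(\left(H^{2} + 9 H\right) + 1\right) = -10 + 5 \left(1 + H^{2} + 9 H\right) = -10 + \left(5 + 5 H^{2} + 45 H\right) = -5 + 5 H^{2} + 45 H$)
$J{\left(r,d \right)} = - \frac{805}{324}$ ($J{\left(r,d \right)} = -5 + \frac{5}{324} + 45 \cdot \frac{1}{18} = -5 + 5 \cdot \frac{1}{324} + \frac{5}{2} = -5 + \frac{5}{324} + \frac{5}{2} = - \frac{805}{324}$)
$\sqrt{f{\left(137 \right)} + J{\left(73,14 \right)}} = \sqrt{-116 - \frac{805}{324}} = \sqrt{- \frac{38389}{324}} = \frac{i \sqrt{38389}}{18}$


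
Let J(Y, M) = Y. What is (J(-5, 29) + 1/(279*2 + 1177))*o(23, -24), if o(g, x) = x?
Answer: 208176/1735 ≈ 119.99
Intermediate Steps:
(J(-5, 29) + 1/(279*2 + 1177))*o(23, -24) = (-5 + 1/(279*2 + 1177))*(-24) = (-5 + 1/(558 + 1177))*(-24) = (-5 + 1/1735)*(-24) = -8674/1735*(-24) = 208176/1735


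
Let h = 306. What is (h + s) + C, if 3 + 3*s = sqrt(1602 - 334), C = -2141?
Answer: -1836 + 2*sqrt(317)/3 ≈ -1824.1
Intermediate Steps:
s = -1 + 2*sqrt(317)/3 (s = -1 + sqrt(1602 - 334)/3 = -1 + sqrt(1268)/3 = -1 + (2*sqrt(317))/3 = -1 + 2*sqrt(317)/3 ≈ 10.870)
(h + s) + C = (306 + (-1 + 2*sqrt(317)/3)) - 2141 = (305 + 2*sqrt(317)/3) - 2141 = -1836 + 2*sqrt(317)/3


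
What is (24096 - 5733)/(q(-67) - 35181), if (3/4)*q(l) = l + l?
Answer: -55089/106079 ≈ -0.51932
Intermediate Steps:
q(l) = 8*l/3 (q(l) = 4*(l + l)/3 = 4*(2*l)/3 = 8*l/3)
(24096 - 5733)/(q(-67) - 35181) = (24096 - 5733)/((8/3)*(-67) - 35181) = 18363/(-536/3 - 35181) = 18363/(-106079/3) = 18363*(-3/106079) = -55089/106079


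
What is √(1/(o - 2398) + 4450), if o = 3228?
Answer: 3*√340622870/830 ≈ 66.708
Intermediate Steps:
√(1/(o - 2398) + 4450) = √(1/(3228 - 2398) + 4450) = √(1/830 + 4450) = √(3693501/830) = 3*√340622870/830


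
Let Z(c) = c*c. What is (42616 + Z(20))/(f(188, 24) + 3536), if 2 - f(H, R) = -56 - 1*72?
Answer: 21508/1833 ≈ 11.734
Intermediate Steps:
Z(c) = c²
f(H, R) = 130 (f(H, R) = 2 - (-56 - 1*72) = 2 - (-56 - 72) = 2 - 1*(-128) = 2 + 128 = 130)
(42616 + Z(20))/(f(188, 24) + 3536) = (42616 + 20²)/(130 + 3536) = (42616 + 400)/3666 = 43016*(1/3666) = 21508/1833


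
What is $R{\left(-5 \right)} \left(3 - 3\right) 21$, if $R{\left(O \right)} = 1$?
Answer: $0$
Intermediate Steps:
$R{\left(-5 \right)} \left(3 - 3\right) 21 = 1 \left(3 - 3\right) 21 = 1 \cdot 0 \cdot 21 = 0 \cdot 21 = 0$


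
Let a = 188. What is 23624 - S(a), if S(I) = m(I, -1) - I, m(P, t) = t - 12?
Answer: 23825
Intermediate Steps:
m(P, t) = -12 + t
S(I) = -13 - I (S(I) = (-12 - 1) - I = -13 - I)
23624 - S(a) = 23624 - (-13 - 1*188) = 23624 - (-13 - 188) = 23624 - 1*(-201) = 23624 + 201 = 23825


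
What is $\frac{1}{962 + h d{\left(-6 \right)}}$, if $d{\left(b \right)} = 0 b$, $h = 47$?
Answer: $\frac{1}{962} \approx 0.0010395$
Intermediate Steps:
$d{\left(b \right)} = 0$
$\frac{1}{962 + h d{\left(-6 \right)}} = \frac{1}{962 + 47 \cdot 0} = \frac{1}{962 + 0} = \frac{1}{962}$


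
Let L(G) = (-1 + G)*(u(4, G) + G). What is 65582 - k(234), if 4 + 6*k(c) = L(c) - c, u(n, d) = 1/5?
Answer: 565269/10 ≈ 56527.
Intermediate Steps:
u(n, d) = ⅕
L(G) = (-1 + G)*(⅕ + G)
k(c) = -7/10 - 3*c/10 + c²/6 (k(c) = -⅔ + ((-⅕ + c² - 4*c/5) - c)/6 = -⅔ + (-⅕ + c² - 9*c/5)/6 = -⅔ + (-1/30 - 3*c/10 + c²/6) = -7/10 - 3*c/10 + c²/6)
65582 - k(234) = 65582 - (-7/10 - 3/10*234 + (⅙)*234²) = 65582 - (-7/10 - 351/5 + (⅙)*54756) = 65582 - (-7/10 - 351/5 + 9126) = 65582 - 1*90551/10 = 65582 - 90551/10 = 565269/10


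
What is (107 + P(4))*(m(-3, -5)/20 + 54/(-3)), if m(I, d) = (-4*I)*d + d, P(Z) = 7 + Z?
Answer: -5015/2 ≈ -2507.5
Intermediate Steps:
m(I, d) = d - 4*I*d (m(I, d) = -4*I*d + d = d - 4*I*d)
(107 + P(4))*(m(-3, -5)/20 + 54/(-3)) = (107 + (7 + 4))*(-5*(1 - 4*(-3))/20 + 54/(-3)) = (107 + 11)*(-5*(1 + 12)*(1/20) + 54*(-1/3)) = 118*(-5*13*(1/20) - 18) = 118*(-65*1/20 - 18) = 118*(-13/4 - 18) = 118*(-85/4) = -5015/2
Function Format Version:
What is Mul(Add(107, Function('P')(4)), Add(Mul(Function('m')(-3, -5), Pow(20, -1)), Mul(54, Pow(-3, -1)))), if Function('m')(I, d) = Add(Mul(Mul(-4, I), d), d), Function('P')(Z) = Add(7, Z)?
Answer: Rational(-5015, 2) ≈ -2507.5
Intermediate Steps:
Function('m')(I, d) = Add(d, Mul(-4, I, d)) (Function('m')(I, d) = Add(Mul(-4, I, d), d) = Add(d, Mul(-4, I, d)))
Mul(Add(107, Function('P')(4)), Add(Mul(Function('m')(-3, -5), Pow(20, -1)), Mul(54, Pow(-3, -1)))) = Mul(Add(107, Add(7, 4)), Add(Mul(Mul(-5, Add(1, Mul(-4, -3))), Pow(20, -1)), Mul(54, Pow(-3, -1)))) = Mul(Add(107, 11), Add(Mul(Mul(-5, Add(1, 12)), Rational(1, 20)), Mul(54, Rational(-1, 3)))) = Mul(118, Add(Mul(Mul(-5, 13), Rational(1, 20)), -18)) = Mul(118, Add(Mul(-65, Rational(1, 20)), -18)) = Mul(118, Add(Rational(-13, 4), -18)) = Mul(118, Rational(-85, 4)) = Rational(-5015, 2)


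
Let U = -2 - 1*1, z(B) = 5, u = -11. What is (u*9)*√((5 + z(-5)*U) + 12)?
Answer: -99*√2 ≈ -140.01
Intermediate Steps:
U = -3 (U = -2 - 1 = -3)
(u*9)*√((5 + z(-5)*U) + 12) = (-11*9)*√((5 + 5*(-3)) + 12) = -99*√((5 - 15) + 12) = -99*√(-10 + 12) = -99*√2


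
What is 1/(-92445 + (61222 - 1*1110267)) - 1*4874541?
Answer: -5564239806091/1141490 ≈ -4.8745e+6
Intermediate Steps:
1/(-92445 + (61222 - 1*1110267)) - 1*4874541 = 1/(-92445 + (61222 - 1110267)) - 4874541 = 1/(-92445 - 1049045) - 4874541 = 1/(-1141490) - 4874541 = -1/1141490 - 4874541 = -5564239806091/1141490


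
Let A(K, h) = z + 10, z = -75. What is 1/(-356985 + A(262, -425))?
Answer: -1/357050 ≈ -2.8007e-6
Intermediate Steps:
A(K, h) = -65 (A(K, h) = -75 + 10 = -65)
1/(-356985 + A(262, -425)) = 1/(-356985 - 65) = 1/(-357050) = -1/357050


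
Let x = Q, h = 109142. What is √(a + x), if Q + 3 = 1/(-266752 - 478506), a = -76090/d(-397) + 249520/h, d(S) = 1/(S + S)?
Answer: √825847443710535020302611930/3697224938 ≈ 7772.7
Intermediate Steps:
d(S) = 1/(2*S)
a = 3296932192420/54571 (a = -76090/((½)/(-397)) + 249520/109142 = -76090/((½)*(-1/397)) + 249520*(1/109142) = -76090/(-1/794) + 124760/54571 = -76090*(-794) + 124760/54571 = 60415460 + 124760/54571 = 3296932192420/54571 ≈ 6.0415e+7)
Q = -2235775/745258 (Q = -3 + 1/(-266752 - 478506) = -3 + 1/(-745258) = -3 - 1/745258 = -2235775/745258 ≈ -3.0000)
x = -2235775/745258 ≈ -3.0000
√(a + x) = √(3296932192420/54571 - 2235775/745258) = √(2457064969850066835/40669474318) = √825847443710535020302611930/3697224938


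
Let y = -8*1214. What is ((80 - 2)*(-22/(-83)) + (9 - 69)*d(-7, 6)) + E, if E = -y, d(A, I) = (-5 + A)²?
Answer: 90692/83 ≈ 1092.7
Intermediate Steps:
y = -9712
E = 9712 (E = -1*(-9712) = 9712)
((80 - 2)*(-22/(-83)) + (9 - 69)*d(-7, 6)) + E = ((80 - 2)*(-22/(-83)) + (9 - 69)*(-5 - 7)²) + 9712 = (78*(-22*(-1/83)) - 60*(-12)²) + 9712 = (78*(22/83) - 60*144) + 9712 = (1716/83 - 8640) + 9712 = -715404/83 + 9712 = 90692/83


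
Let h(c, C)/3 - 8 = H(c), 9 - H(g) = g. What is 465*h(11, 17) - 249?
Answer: 8121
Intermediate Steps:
H(g) = 9 - g
h(c, C) = 51 - 3*c (h(c, C) = 24 + 3*(9 - c) = 24 + (27 - 3*c) = 51 - 3*c)
465*h(11, 17) - 249 = 465*(51 - 3*11) - 249 = 465*(51 - 33) - 249 = 465*18 - 249 = 8370 - 249 = 8121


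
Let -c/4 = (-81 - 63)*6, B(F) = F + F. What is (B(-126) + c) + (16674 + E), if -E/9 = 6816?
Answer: -41466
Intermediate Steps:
E = -61344 (E = -9*6816 = -61344)
B(F) = 2*F
c = 3456 (c = -4*(-81 - 63)*6 = -(-576)*6 = -4*(-864) = 3456)
(B(-126) + c) + (16674 + E) = (2*(-126) + 3456) + (16674 - 61344) = (-252 + 3456) - 44670 = 3204 - 44670 = -41466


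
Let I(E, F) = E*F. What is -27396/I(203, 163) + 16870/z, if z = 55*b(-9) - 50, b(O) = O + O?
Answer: -58670327/3441256 ≈ -17.049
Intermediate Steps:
b(O) = 2*O
z = -1040 (z = 55*(2*(-9)) - 50 = 55*(-18) - 50 = -990 - 50 = -1040)
-27396/I(203, 163) + 16870/z = -27396/(203*163) + 16870/(-1040) = -27396/33089 + 16870*(-1/1040) = -27396*1/33089 - 1687/104 = -27396/33089 - 1687/104 = -58670327/3441256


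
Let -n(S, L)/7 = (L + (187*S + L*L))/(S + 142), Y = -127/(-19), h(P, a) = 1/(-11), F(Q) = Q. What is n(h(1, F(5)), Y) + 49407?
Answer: 3977275266/80503 ≈ 49405.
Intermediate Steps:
h(P, a) = -1/11
Y = 127/19 (Y = -127*(-1/19) = 127/19 ≈ 6.6842)
n(S, L) = -7*(L + L**2 + 187*S)/(142 + S) (n(S, L) = -7*(L + (187*S + L*L))/(S + 142) = -7*(L + (187*S + L**2))/(142 + S) = -7*(L + (L**2 + 187*S))/(142 + S) = -7*(L + L**2 + 187*S)/(142 + S))
n(h(1, F(5)), Y) + 49407 = 7*(-1*127/19 - (127/19)**2 - 187*(-1/11))/(142 - 1/11) + 49407 = 7*(-127/19 - 1*16129/361 + 17)/(1561/11) + 49407 = 7*(11/1561)*(-127/19 - 16129/361 + 17) + 49407 = 7*(11/1561)*(-12405/361) + 49407 = -136455/80503 + 49407 = 3977275266/80503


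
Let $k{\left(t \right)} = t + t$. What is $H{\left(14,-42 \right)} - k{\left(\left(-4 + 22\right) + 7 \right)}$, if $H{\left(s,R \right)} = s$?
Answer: $-36$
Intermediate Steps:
$k{\left(t \right)} = 2 t$
$H{\left(14,-42 \right)} - k{\left(\left(-4 + 22\right) + 7 \right)} = 14 - 2 \left(\left(-4 + 22\right) + 7\right) = 14 - 2 \left(18 + 7\right) = 14 - 2 \cdot 25 = 14 - 50 = -36$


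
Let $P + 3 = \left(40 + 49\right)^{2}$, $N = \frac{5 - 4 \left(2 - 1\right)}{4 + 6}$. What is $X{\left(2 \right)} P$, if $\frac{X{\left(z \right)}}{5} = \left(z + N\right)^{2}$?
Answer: $\frac{1745919}{10} \approx 1.7459 \cdot 10^{5}$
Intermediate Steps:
$N = \frac{1}{10}$ ($N = \frac{5 - 4}{10} = \left(5 - 4\right) \frac{1}{10} = 1 \cdot \frac{1}{10} = \frac{1}{10} \approx 0.1$)
$X{\left(z \right)} = 5 \left(\frac{1}{10} + z\right)^{2}$ ($X{\left(z \right)} = 5 \left(z + \frac{1}{10}\right)^{2} = 5 \left(\frac{1}{10} + z\right)^{2}$)
$P = 7918$ ($P = -3 + \left(40 + 49\right)^{2} = -3 + 89^{2} = -3 + 7921 = 7918$)
$X{\left(2 \right)} P = \frac{\left(1 + 10 \cdot 2\right)^{2}}{20} \cdot 7918 = \frac{\left(1 + 20\right)^{2}}{20} \cdot 7918 = \frac{21^{2}}{20} \cdot 7918 = \frac{1}{20} \cdot 441 \cdot 7918 = \frac{441}{20} \cdot 7918 = \frac{1745919}{10}$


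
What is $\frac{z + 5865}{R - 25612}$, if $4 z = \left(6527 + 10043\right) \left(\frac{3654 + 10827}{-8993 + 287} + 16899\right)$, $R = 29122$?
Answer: $\frac{9028841971}{452712} \approx 19944.0$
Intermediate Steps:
$z = \frac{406263848235}{5804}$ ($z = \frac{\left(6527 + 10043\right) \left(\frac{3654 + 10827}{-8993 + 287} + 16899\right)}{4} = \frac{16570 \left(\frac{14481}{-8706} + 16899\right)}{4} = \frac{16570 \left(14481 \left(- \frac{1}{8706}\right) + 16899\right)}{4} = \frac{16570 \left(- \frac{4827}{2902} + 16899\right)}{4} = \frac{16570 \cdot \frac{49036071}{2902}}{4} = \frac{1}{4} \cdot \frac{406263848235}{1451} = \frac{406263848235}{5804} \approx 6.9997 \cdot 10^{7}$)
$\frac{z + 5865}{R - 25612} = \frac{\frac{406263848235}{5804} + 5865}{29122 - 25612} = \frac{406297888695}{5804 \cdot 3510} = \frac{406297888695}{5804} \cdot \frac{1}{3510} = \frac{9028841971}{452712}$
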